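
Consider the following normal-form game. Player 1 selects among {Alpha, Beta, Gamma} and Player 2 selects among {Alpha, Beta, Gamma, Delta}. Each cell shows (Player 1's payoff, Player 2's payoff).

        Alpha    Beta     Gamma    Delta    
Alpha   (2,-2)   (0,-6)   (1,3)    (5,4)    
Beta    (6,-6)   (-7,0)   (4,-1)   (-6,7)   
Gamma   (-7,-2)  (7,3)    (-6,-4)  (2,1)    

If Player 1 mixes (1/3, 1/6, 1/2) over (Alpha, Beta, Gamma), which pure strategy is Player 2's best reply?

Delta

Compute Player 2's expected payoff from each pure strategy against the given mix.
Alpha: (1/3)·(-2) + (1/6)·(-6) + (1/2)·(-2) = -8/3
Beta: (1/3)·(-6) + (1/6)·0 + (1/2)·3 = -1/2
Gamma: (1/3)·3 + (1/6)·(-1) + (1/2)·(-4) = -7/6
Delta: (1/3)·4 + (1/6)·7 + (1/2)·1 = 3
Highest expected payoff is 3, from Delta.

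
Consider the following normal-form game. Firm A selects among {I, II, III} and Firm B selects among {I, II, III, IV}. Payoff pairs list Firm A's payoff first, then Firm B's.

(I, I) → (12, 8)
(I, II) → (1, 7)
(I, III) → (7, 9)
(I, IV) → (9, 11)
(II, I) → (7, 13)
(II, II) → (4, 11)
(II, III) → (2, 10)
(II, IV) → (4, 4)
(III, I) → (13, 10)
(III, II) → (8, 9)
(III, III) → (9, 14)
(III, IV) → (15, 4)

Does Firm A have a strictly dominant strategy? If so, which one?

A strategy is strictly dominant if it gives Firm A a strictly higher payoff than every other strategy, against every choice by the opponent.
III strictly dominates: vs I: 13 > each of {12, 7}; vs II: 8 > each of {1, 4}; vs III: 9 > each of {7, 2}; vs IV: 15 > each of {9, 4}.

III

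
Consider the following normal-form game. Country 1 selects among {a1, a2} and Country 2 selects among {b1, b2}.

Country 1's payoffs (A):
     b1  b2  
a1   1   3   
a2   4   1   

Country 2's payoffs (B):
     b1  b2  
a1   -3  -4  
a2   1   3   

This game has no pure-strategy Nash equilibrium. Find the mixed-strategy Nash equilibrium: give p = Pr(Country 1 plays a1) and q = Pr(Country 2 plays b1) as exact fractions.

In a mixed NE each player is indifferent between their pure strategies, so the opponent's mix sets the indifference.
Country 2 indifferent between b1 and b2: p·(-3) + (1−p)·1 = p·(-4) + (1−p)·3 ⟹ 1 + (-4)p = 3 + (-7)p ⟹ p = 2/3.
Country 1 indifferent between a1 and a2: q·1 + (1−q)·3 = q·4 + (1−q)·1 ⟹ 3 + (-2)q = 1 + 3q ⟹ q = 2/5.

p = 2/3, q = 2/5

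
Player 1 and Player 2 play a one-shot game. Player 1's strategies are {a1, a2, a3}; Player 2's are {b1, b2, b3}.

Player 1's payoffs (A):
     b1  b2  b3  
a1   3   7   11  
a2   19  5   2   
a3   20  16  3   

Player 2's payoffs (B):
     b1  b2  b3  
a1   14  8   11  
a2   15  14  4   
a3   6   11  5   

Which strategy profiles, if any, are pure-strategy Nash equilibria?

A profile is a Nash equilibrium when each player is best-responding to the other.
Player 1's best responses — vs b1: a3 (payoff 20); vs b2: a3 (payoff 16); vs b3: a1 (payoff 11).
Player 2's best responses — vs a1: b1 (payoff 14); vs a2: b1 (payoff 15); vs a3: b2 (payoff 11).
The only mutual best response is (a3, b2); neither player gains by switching there.

(a3, b2)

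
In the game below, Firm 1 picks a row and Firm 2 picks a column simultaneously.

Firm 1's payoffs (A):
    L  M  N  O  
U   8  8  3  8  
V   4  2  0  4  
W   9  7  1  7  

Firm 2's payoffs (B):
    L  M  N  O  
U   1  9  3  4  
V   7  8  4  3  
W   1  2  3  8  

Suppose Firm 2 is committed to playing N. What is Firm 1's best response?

With Firm 2 fixed at N, Firm 1's payoffs are: U → 3, V → 0, W → 1.
The maximum is 3, achieved by U.

U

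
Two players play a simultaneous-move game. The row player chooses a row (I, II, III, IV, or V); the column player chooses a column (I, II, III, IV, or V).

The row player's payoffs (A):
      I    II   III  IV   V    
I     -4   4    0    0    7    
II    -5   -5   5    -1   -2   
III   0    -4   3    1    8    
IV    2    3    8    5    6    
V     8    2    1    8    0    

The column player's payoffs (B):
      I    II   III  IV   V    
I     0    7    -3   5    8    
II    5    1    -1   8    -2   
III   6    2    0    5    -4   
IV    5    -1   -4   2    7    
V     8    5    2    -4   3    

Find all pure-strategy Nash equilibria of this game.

(V, I)

Find each player's best response to every opponent strategy; NE are the intersections.
The row player's best responses — vs I: V (payoff 8); vs II: I (payoff 4); vs III: IV (payoff 8); vs IV: V (payoff 8); vs V: III (payoff 8).
The column player's best responses — vs I: V (payoff 8); vs II: IV (payoff 8); vs III: I (payoff 6); vs IV: V (payoff 7); vs V: I (payoff 8).
The only mutual best response is (V, I); neither player gains by switching there.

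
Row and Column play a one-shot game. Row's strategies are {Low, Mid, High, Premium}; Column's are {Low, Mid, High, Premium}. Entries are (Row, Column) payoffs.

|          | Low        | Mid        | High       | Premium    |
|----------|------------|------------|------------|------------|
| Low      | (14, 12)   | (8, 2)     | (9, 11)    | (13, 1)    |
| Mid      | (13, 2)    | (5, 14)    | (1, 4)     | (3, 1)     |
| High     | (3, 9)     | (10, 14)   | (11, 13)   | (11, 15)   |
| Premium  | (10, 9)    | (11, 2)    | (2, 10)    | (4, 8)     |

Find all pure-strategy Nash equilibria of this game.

(Low, Low)

Find each player's best response to every opponent strategy; NE are the intersections.
Row's best responses — vs Low: Low (payoff 14); vs Mid: Premium (payoff 11); vs High: High (payoff 11); vs Premium: Low (payoff 13).
Column's best responses — vs Low: Low (payoff 12); vs Mid: Mid (payoff 14); vs High: Premium (payoff 15); vs Premium: High (payoff 10).
The only mutual best response is (Low, Low); neither player gains by switching there.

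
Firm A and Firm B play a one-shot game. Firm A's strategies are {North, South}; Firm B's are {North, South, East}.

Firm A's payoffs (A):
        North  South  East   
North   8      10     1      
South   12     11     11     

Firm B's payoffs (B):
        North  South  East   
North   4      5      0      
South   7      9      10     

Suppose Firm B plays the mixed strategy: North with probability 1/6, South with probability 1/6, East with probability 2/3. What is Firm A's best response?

Firm A's best reply maximizes expected payoff against the mix.
North: (1/6)·8 + (1/6)·10 + (2/3)·1 = 11/3
South: (1/6)·12 + (1/6)·11 + (2/3)·11 = 67/6
Highest expected payoff is 67/6, from South.

South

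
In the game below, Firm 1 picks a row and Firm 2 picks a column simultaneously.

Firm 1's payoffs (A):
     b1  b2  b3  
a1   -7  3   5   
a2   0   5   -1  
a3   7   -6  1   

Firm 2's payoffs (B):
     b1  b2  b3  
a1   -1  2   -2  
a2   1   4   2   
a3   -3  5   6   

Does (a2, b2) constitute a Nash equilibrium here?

Yes

Holding Firm 2 at b2: Firm 1 gets 5 from a2, versus 3 from a1, -6 from a3. No profitable deviation for Firm 1.
Holding Firm 1 at a2: Firm 2 gets 4 from b2, versus 1 from b1, 2 from b3. No profitable deviation for Firm 2 either.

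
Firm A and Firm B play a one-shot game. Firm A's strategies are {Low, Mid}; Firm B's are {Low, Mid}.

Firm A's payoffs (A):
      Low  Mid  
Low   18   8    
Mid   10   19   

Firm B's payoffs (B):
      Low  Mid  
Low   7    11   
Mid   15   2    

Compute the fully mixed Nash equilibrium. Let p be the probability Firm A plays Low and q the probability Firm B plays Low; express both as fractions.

p = 13/17, q = 11/19

In a mixed NE each player is indifferent between their pure strategies, so the opponent's mix sets the indifference.
Firm B indifferent between Low and Mid: p·7 + (1−p)·15 = p·11 + (1−p)·2 ⟹ 15 + (-8)p = 2 + 9p ⟹ p = 13/17.
Firm A indifferent between Low and Mid: q·18 + (1−q)·8 = q·10 + (1−q)·19 ⟹ 8 + 10q = 19 + (-9)q ⟹ q = 11/19.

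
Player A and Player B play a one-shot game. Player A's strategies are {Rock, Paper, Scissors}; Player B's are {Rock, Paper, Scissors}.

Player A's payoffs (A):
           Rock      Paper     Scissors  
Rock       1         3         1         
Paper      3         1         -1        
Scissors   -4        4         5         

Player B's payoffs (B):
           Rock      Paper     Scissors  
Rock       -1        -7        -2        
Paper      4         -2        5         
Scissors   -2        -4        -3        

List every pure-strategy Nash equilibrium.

There is no pure-strategy Nash equilibrium

Check mutual best responses: a cell is a NE iff neither player can gain by unilaterally deviating.
Player A's best responses — vs Rock: Paper (payoff 3); vs Paper: Scissors (payoff 4); vs Scissors: Scissors (payoff 5).
Player B's best responses — vs Rock: Rock (payoff -1); vs Paper: Scissors (payoff 5); vs Scissors: Rock (payoff -2).
No cell has both players best-responding. For instance, Player A's best reply to Paper is Scissors, but against Scissors Player B prefers Rock over Paper.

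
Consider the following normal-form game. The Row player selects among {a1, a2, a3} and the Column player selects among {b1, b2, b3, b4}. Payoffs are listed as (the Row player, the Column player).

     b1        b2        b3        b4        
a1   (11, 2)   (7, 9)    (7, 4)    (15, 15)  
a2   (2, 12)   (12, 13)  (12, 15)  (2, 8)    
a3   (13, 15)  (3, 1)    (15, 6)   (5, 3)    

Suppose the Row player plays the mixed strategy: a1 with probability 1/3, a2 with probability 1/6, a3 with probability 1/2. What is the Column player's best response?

The Column player's best reply maximizes expected payoff against the mix.
b1: (1/3)·2 + (1/6)·12 + (1/2)·15 = 61/6
b2: (1/3)·9 + (1/6)·13 + (1/2)·1 = 17/3
b3: (1/3)·4 + (1/6)·15 + (1/2)·6 = 41/6
b4: (1/3)·15 + (1/6)·8 + (1/2)·3 = 47/6
Highest expected payoff is 61/6, from b1.

b1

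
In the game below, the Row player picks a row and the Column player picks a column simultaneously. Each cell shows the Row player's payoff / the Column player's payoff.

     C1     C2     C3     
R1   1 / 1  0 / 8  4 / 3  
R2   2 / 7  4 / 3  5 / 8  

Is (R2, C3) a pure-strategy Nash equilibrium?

Holding the Column player at C3: the Row player gets 5 from R2, versus 4 from R1. No profitable deviation for the Row player.
Holding the Row player at R2: the Column player gets 8 from C3, versus 7 from C1, 3 from C2. No profitable deviation for the Column player either.

Yes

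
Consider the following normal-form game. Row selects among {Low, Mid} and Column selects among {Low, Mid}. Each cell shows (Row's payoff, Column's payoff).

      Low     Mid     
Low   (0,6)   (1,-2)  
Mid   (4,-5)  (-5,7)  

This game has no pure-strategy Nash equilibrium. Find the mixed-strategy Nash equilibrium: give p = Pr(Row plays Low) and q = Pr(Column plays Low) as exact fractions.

p = 3/5, q = 3/5

In a mixed NE each player is indifferent between their pure strategies, so the opponent's mix sets the indifference.
Column indifferent between Low and Mid: p·6 + (1−p)·(-5) = p·(-2) + (1−p)·7 ⟹ (-5) + 11p = 7 + (-9)p ⟹ p = 3/5.
Row indifferent between Low and Mid: q·0 + (1−q)·1 = q·4 + (1−q)·(-5) ⟹ 1 + (-1)q = (-5) + 9q ⟹ q = 3/5.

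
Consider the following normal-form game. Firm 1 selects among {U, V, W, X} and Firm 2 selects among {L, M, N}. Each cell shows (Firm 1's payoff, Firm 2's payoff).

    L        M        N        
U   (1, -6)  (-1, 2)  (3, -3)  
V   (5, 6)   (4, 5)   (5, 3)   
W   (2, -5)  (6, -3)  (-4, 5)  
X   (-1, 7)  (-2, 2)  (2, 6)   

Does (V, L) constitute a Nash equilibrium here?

Yes

Holding Firm 2 at L: Firm 1 gets 5 from V, versus 1 from U, 2 from W, -1 from X. No profitable deviation for Firm 1.
Holding Firm 1 at V: Firm 2 gets 6 from L, versus 5 from M, 3 from N. No profitable deviation for Firm 2 either.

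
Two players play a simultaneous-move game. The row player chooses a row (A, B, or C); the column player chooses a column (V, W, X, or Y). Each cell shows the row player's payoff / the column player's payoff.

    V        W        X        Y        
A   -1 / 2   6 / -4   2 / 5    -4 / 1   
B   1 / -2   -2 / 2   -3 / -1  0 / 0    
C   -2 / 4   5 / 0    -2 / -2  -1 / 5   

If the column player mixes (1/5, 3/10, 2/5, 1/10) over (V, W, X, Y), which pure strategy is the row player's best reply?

A

Compute the row player's expected payoff from each pure strategy against the given mix.
A: (1/5)·(-1) + (3/10)·6 + (2/5)·2 + (1/10)·(-4) = 2
B: (1/5)·1 + (3/10)·(-2) + (2/5)·(-3) + (1/10)·0 = -8/5
C: (1/5)·(-2) + (3/10)·5 + (2/5)·(-2) + (1/10)·(-1) = 1/5
Highest expected payoff is 2, from A.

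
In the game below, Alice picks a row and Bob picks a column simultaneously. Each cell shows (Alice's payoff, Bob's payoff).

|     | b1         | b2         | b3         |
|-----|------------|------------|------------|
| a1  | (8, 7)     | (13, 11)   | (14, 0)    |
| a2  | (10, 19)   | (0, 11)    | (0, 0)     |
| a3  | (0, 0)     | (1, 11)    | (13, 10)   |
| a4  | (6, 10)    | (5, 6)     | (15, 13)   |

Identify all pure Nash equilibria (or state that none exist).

(a1, b2), (a2, b1), and (a4, b3)

Check mutual best responses: a cell is a NE iff neither player can gain by unilaterally deviating.
Alice's best responses — vs b1: a2 (payoff 10); vs b2: a1 (payoff 13); vs b3: a4 (payoff 15).
Bob's best responses — vs a1: b2 (payoff 11); vs a2: b1 (payoff 19); vs a3: b2 (payoff 11); vs a4: b3 (payoff 13).
Mutual best responses occur at (a1, b2), (a2, b1), and (a4, b3); at each, neither player gains by switching.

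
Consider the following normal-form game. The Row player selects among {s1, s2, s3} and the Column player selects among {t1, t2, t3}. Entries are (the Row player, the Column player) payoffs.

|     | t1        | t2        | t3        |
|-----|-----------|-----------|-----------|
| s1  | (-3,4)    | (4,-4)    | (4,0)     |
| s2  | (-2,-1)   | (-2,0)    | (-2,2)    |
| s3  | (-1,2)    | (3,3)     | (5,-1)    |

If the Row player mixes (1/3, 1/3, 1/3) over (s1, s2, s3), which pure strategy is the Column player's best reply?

The Column player's best reply maximizes expected payoff against the mix.
t1: (1/3)·4 + (1/3)·(-1) + (1/3)·2 = 5/3
t2: (1/3)·(-4) + (1/3)·0 + (1/3)·3 = -1/3
t3: (1/3)·0 + (1/3)·2 + (1/3)·(-1) = 1/3
Highest expected payoff is 5/3, from t1.

t1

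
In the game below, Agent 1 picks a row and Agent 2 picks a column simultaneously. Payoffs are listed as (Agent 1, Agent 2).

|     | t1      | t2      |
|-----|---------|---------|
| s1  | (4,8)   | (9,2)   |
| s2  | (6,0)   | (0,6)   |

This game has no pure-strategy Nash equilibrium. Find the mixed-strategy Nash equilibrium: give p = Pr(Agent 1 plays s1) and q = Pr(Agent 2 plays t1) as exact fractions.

Each player's mixing probability is pinned down by making the *other* player indifferent.
Agent 2 indifferent between t1 and t2: p·8 + (1−p)·0 = p·2 + (1−p)·6 ⟹ 0 + 8p = 6 + (-4)p ⟹ p = 1/2.
Agent 1 indifferent between s1 and s2: q·4 + (1−q)·9 = q·6 + (1−q)·0 ⟹ 9 + (-5)q = 0 + 6q ⟹ q = 9/11.

p = 1/2, q = 9/11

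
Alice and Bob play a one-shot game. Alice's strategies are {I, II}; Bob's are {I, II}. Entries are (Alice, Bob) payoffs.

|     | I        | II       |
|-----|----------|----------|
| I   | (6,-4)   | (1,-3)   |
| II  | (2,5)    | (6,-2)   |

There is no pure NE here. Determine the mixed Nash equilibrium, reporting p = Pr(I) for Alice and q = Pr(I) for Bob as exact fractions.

p = 7/8, q = 5/9

In a mixed NE each player is indifferent between their pure strategies, so the opponent's mix sets the indifference.
Bob indifferent between I and II: p·(-4) + (1−p)·5 = p·(-3) + (1−p)·(-2) ⟹ 5 + (-9)p = (-2) + (-1)p ⟹ p = 7/8.
Alice indifferent between I and II: q·6 + (1−q)·1 = q·2 + (1−q)·6 ⟹ 1 + 5q = 6 + (-4)q ⟹ q = 5/9.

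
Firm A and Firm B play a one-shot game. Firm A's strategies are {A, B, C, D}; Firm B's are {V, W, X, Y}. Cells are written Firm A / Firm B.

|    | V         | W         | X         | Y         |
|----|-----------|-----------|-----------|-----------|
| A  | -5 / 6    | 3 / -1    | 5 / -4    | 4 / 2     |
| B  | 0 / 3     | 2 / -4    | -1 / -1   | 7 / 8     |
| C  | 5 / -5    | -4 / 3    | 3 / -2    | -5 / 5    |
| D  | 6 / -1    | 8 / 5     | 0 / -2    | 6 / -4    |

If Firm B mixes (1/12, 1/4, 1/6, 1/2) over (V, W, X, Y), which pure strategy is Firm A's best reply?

Firm A's best reply maximizes expected payoff against the mix.
A: (1/12)·(-5) + (1/4)·3 + (1/6)·5 + (1/2)·4 = 19/6
B: (1/12)·0 + (1/4)·2 + (1/6)·(-1) + (1/2)·7 = 23/6
C: (1/12)·5 + (1/4)·(-4) + (1/6)·3 + (1/2)·(-5) = -31/12
D: (1/12)·6 + (1/4)·8 + (1/6)·0 + (1/2)·6 = 11/2
Highest expected payoff is 11/2, from D.

D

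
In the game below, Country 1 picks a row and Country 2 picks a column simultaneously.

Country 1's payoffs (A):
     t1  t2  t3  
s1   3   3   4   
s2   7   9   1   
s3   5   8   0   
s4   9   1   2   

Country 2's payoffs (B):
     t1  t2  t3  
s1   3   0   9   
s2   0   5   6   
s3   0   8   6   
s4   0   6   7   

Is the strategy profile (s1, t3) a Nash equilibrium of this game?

Holding Country 2 at t3: Country 1 gets 4 from s1, versus 1 from s2, 0 from s3, 2 from s4. No profitable deviation for Country 1.
Holding Country 1 at s1: Country 2 gets 9 from t3, versus 3 from t1, 0 from t2. No profitable deviation for Country 2 either.

Yes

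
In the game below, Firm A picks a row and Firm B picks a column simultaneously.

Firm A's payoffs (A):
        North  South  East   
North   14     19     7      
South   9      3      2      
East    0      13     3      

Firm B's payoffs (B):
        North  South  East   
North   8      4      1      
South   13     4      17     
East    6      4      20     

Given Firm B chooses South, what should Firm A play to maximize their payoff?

With Firm B fixed at South, Firm A's payoffs are: North → 19, South → 3, East → 13.
The maximum is 19, achieved by North.

North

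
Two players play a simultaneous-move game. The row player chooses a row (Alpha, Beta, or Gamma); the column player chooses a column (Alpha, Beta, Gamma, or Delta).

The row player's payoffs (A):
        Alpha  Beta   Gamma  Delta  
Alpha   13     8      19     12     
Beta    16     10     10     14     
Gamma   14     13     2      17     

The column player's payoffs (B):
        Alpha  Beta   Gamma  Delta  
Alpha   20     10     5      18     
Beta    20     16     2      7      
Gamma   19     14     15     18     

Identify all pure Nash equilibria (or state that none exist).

(Beta, Alpha)

Find each player's best response to every opponent strategy; NE are the intersections.
The row player's best responses — vs Alpha: Beta (payoff 16); vs Beta: Gamma (payoff 13); vs Gamma: Alpha (payoff 19); vs Delta: Gamma (payoff 17).
The column player's best responses — vs Alpha: Alpha (payoff 20); vs Beta: Alpha (payoff 20); vs Gamma: Alpha (payoff 19).
The only mutual best response is (Beta, Alpha); neither player gains by switching there.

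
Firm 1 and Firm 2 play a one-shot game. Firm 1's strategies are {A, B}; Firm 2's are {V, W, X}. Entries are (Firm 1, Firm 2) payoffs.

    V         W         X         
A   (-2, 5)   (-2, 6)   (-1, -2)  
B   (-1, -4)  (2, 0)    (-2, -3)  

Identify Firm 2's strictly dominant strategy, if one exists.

W

Check whether one of Firm 2's strategies beats all alternatives regardless of what the opponent does.
W strictly dominates: vs A: 6 > each of {5, -2}; vs B: 0 > each of {-4, -3}.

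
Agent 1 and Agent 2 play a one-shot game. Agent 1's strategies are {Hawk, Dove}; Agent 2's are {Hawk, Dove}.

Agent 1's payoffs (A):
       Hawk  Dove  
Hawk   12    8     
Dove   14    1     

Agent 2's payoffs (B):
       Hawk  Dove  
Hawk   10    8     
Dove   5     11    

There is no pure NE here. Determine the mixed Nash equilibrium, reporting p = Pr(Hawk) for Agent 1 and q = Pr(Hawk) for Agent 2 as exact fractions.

In a mixed NE each player is indifferent between their pure strategies, so the opponent's mix sets the indifference.
Agent 2 indifferent between Hawk and Dove: p·10 + (1−p)·5 = p·8 + (1−p)·11 ⟹ 5 + 5p = 11 + (-3)p ⟹ p = 3/4.
Agent 1 indifferent between Hawk and Dove: q·12 + (1−q)·8 = q·14 + (1−q)·1 ⟹ 8 + 4q = 1 + 13q ⟹ q = 7/9.

p = 3/4, q = 7/9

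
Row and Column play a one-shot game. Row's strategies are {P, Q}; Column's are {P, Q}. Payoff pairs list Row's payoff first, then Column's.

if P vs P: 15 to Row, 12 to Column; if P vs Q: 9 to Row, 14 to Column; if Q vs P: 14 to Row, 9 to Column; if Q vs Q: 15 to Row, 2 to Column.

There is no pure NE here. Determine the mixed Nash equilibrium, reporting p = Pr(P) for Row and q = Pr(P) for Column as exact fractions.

In a mixed NE each player is indifferent between their pure strategies, so the opponent's mix sets the indifference.
Column indifferent between P and Q: p·12 + (1−p)·9 = p·14 + (1−p)·2 ⟹ 9 + 3p = 2 + 12p ⟹ p = 7/9.
Row indifferent between P and Q: q·15 + (1−q)·9 = q·14 + (1−q)·15 ⟹ 9 + 6q = 15 + (-1)q ⟹ q = 6/7.

p = 7/9, q = 6/7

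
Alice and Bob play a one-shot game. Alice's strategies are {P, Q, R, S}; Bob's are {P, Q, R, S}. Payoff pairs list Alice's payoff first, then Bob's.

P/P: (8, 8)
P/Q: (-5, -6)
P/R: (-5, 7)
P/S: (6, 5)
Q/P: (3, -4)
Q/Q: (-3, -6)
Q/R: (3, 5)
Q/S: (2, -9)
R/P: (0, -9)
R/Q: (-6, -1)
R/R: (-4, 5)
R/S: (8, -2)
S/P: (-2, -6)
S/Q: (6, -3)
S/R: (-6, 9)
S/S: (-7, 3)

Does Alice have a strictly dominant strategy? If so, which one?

No strictly dominant strategy

Check whether one of Alice's strategies beats all alternatives regardless of what the opponent does.
P is not dominant: against Q, Q gives -3 > -5.
Q is not dominant: against P, P gives 8 > 3.
R is not dominant: against P, P gives 8 > 0.
S is not dominant: against P, P gives 8 > -2.
No single strategy is best against every opponent action.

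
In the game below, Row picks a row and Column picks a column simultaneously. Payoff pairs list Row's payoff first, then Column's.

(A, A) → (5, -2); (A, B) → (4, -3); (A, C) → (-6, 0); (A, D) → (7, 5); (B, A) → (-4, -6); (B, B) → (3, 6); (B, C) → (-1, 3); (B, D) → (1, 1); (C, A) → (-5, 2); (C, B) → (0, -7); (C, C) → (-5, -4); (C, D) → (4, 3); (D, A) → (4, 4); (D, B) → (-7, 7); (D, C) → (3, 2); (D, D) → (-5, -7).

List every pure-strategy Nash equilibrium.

(A, D)

Find each player's best response to every opponent strategy; NE are the intersections.
Row's best responses — vs A: A (payoff 5); vs B: A (payoff 4); vs C: D (payoff 3); vs D: A (payoff 7).
Column's best responses — vs A: D (payoff 5); vs B: B (payoff 6); vs C: D (payoff 3); vs D: B (payoff 7).
The only mutual best response is (A, D); neither player gains by switching there.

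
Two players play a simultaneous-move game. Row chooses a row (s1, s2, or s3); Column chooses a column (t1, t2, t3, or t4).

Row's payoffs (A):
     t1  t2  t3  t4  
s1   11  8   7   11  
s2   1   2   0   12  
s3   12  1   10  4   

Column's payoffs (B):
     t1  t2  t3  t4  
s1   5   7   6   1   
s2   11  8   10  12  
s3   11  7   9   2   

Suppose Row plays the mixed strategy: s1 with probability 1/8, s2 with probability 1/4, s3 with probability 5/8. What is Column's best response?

Column's best reply maximizes expected payoff against the mix.
t1: (1/8)·5 + (1/4)·11 + (5/8)·11 = 41/4
t2: (1/8)·7 + (1/4)·8 + (5/8)·7 = 29/4
t3: (1/8)·6 + (1/4)·10 + (5/8)·9 = 71/8
t4: (1/8)·1 + (1/4)·12 + (5/8)·2 = 35/8
Highest expected payoff is 41/4, from t1.

t1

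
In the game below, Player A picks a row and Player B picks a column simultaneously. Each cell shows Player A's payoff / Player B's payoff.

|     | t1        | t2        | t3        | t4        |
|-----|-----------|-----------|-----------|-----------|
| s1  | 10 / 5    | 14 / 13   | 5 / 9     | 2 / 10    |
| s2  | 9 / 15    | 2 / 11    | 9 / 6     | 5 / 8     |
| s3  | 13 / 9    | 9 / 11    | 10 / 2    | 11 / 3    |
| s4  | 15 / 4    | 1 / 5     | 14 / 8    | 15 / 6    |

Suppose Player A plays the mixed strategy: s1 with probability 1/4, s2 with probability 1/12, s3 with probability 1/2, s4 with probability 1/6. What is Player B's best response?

Player B's best reply maximizes expected payoff against the mix.
t1: (1/4)·5 + (1/12)·15 + (1/2)·9 + (1/6)·4 = 23/3
t2: (1/4)·13 + (1/12)·11 + (1/2)·11 + (1/6)·5 = 21/2
t3: (1/4)·9 + (1/12)·6 + (1/2)·2 + (1/6)·8 = 61/12
t4: (1/4)·10 + (1/12)·8 + (1/2)·3 + (1/6)·6 = 17/3
Highest expected payoff is 21/2, from t2.

t2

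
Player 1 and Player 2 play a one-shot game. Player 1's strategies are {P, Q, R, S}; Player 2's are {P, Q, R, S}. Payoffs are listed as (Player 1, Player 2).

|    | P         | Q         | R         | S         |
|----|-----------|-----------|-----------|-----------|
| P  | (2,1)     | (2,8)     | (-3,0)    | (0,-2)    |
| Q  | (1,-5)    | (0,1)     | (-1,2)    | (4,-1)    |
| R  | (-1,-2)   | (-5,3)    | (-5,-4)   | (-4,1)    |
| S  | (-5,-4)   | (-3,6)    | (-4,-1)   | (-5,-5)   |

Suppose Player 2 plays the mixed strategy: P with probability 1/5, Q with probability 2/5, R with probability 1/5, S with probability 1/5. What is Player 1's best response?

Q

Compute Player 1's expected payoff from each pure strategy against the given mix.
P: (1/5)·2 + (2/5)·2 + (1/5)·(-3) + (1/5)·0 = 3/5
Q: (1/5)·1 + (2/5)·0 + (1/5)·(-1) + (1/5)·4 = 4/5
R: (1/5)·(-1) + (2/5)·(-5) + (1/5)·(-5) + (1/5)·(-4) = -4
S: (1/5)·(-5) + (2/5)·(-3) + (1/5)·(-4) + (1/5)·(-5) = -4
Highest expected payoff is 4/5, from Q.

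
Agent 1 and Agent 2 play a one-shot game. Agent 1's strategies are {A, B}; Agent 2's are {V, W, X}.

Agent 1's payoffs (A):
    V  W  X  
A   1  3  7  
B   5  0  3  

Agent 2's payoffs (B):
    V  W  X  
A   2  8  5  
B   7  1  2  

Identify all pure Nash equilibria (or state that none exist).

A profile is a Nash equilibrium when each player is best-responding to the other.
Agent 1's best responses — vs V: B (payoff 5); vs W: A (payoff 3); vs X: A (payoff 7).
Agent 2's best responses — vs A: W (payoff 8); vs B: V (payoff 7).
Mutual best responses occur at (A, W) and (B, V); at each, neither player gains by switching.

(A, W) and (B, V)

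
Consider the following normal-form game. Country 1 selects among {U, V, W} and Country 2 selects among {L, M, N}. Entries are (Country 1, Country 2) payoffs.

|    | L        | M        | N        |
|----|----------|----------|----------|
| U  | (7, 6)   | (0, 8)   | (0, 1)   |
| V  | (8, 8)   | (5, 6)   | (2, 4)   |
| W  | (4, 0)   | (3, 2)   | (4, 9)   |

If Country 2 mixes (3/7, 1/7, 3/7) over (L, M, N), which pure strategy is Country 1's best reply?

V

Compute Country 1's expected payoff from each pure strategy against the given mix.
U: (3/7)·7 + (1/7)·0 + (3/7)·0 = 3
V: (3/7)·8 + (1/7)·5 + (3/7)·2 = 5
W: (3/7)·4 + (1/7)·3 + (3/7)·4 = 27/7
Highest expected payoff is 5, from V.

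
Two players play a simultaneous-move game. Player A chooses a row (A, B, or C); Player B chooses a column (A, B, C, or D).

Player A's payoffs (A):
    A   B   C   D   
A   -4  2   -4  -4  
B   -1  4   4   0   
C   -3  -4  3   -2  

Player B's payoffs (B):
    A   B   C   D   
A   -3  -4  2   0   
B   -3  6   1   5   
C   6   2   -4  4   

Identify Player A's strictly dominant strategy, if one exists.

A strategy is strictly dominant if it gives Player A a strictly higher payoff than every other strategy, against every choice by the opponent.
B strictly dominates: vs A: -1 > each of {-4, -3}; vs B: 4 > each of {2, -4}; vs C: 4 > each of {-4, 3}; vs D: 0 > each of {-4, -2}.

B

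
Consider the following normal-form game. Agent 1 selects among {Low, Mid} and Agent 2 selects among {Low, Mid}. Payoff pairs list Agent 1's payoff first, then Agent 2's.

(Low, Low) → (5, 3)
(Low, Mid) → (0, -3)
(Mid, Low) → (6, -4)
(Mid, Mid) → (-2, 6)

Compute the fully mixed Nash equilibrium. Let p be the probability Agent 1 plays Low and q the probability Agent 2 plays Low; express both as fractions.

p = 5/8, q = 2/3

Each player's mixing probability is pinned down by making the *other* player indifferent.
Agent 2 indifferent between Low and Mid: p·3 + (1−p)·(-4) = p·(-3) + (1−p)·6 ⟹ (-4) + 7p = 6 + (-9)p ⟹ p = 5/8.
Agent 1 indifferent between Low and Mid: q·5 + (1−q)·0 = q·6 + (1−q)·(-2) ⟹ 0 + 5q = (-2) + 8q ⟹ q = 2/3.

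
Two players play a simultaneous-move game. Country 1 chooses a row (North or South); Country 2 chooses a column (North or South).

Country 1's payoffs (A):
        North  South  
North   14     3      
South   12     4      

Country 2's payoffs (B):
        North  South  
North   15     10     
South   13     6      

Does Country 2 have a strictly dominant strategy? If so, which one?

North

A strategy is strictly dominant if it gives Country 2 a strictly higher payoff than every other strategy, against every choice by the opponent.
North strictly dominates: vs North: 15 > 10; vs South: 13 > 6.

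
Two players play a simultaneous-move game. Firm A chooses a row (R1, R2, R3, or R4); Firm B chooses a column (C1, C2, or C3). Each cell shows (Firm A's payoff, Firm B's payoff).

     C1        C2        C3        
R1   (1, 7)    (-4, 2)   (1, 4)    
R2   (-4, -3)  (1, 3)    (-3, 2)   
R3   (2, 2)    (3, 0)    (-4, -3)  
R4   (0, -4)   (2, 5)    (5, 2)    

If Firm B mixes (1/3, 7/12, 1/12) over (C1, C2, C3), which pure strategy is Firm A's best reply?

Compute Firm A's expected payoff from each pure strategy against the given mix.
R1: (1/3)·1 + (7/12)·(-4) + (1/12)·1 = -23/12
R2: (1/3)·(-4) + (7/12)·1 + (1/12)·(-3) = -1
R3: (1/3)·2 + (7/12)·3 + (1/12)·(-4) = 25/12
R4: (1/3)·0 + (7/12)·2 + (1/12)·5 = 19/12
Highest expected payoff is 25/12, from R3.

R3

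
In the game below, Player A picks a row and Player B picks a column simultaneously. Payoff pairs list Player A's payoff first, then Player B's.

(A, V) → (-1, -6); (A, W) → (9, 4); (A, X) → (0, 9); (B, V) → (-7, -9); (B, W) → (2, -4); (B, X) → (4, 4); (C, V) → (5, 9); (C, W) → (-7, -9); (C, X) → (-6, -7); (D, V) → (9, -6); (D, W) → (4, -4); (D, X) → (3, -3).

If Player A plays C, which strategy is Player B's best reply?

V

With Player A fixed at C, Player B's payoffs are: V → 9, W → -9, X → -7.
The maximum is 9, achieved by V.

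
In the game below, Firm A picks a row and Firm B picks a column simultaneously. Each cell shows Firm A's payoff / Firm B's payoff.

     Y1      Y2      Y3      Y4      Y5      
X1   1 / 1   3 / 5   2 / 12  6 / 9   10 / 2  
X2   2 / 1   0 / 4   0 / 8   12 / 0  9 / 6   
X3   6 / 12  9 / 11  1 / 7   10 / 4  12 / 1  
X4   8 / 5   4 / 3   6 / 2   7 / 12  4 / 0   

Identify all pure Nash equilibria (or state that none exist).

Check mutual best responses: a cell is a NE iff neither player can gain by unilaterally deviating.
Firm A's best responses — vs Y1: X4 (payoff 8); vs Y2: X3 (payoff 9); vs Y3: X4 (payoff 6); vs Y4: X2 (payoff 12); vs Y5: X3 (payoff 12).
Firm B's best responses — vs X1: Y3 (payoff 12); vs X2: Y3 (payoff 8); vs X3: Y1 (payoff 12); vs X4: Y4 (payoff 12).
No cell has both players best-responding. For instance, Firm A's best reply to Y1 is X4, but against X4 Firm B prefers Y4 over Y1.

No pure-strategy Nash equilibrium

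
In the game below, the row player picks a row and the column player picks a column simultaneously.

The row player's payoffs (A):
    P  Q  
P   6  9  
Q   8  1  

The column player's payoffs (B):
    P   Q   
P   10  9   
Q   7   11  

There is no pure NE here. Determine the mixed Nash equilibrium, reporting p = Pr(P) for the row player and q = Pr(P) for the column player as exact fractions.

p = 4/5, q = 4/5

Each player's mixing probability is pinned down by making the *other* player indifferent.
The column player indifferent between P and Q: p·10 + (1−p)·7 = p·9 + (1−p)·11 ⟹ 7 + 3p = 11 + (-2)p ⟹ p = 4/5.
The row player indifferent between P and Q: q·6 + (1−q)·9 = q·8 + (1−q)·1 ⟹ 9 + (-3)q = 1 + 7q ⟹ q = 4/5.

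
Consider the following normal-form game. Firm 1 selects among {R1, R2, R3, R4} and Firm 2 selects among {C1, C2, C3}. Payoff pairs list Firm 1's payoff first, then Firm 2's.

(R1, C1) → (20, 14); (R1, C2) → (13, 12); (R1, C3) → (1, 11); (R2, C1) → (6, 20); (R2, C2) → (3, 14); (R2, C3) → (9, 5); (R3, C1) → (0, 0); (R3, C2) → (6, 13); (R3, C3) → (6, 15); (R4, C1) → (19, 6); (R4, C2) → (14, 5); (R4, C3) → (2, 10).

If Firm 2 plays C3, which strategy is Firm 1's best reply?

R2

With Firm 2 fixed at C3, Firm 1's payoffs are: R1 → 1, R2 → 9, R3 → 6, R4 → 2.
The maximum is 9, achieved by R2.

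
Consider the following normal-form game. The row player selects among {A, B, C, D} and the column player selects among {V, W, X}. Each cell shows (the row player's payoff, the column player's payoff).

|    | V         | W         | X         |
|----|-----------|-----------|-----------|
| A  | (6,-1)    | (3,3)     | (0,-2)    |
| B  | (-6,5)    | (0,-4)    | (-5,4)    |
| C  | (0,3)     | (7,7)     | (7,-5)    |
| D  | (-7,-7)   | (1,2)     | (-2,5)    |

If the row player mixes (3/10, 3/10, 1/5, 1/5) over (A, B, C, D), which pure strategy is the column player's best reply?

The column player's best reply maximizes expected payoff against the mix.
V: (3/10)·(-1) + (3/10)·5 + (1/5)·3 + (1/5)·(-7) = 2/5
W: (3/10)·3 + (3/10)·(-4) + (1/5)·7 + (1/5)·2 = 3/2
X: (3/10)·(-2) + (3/10)·4 + (1/5)·(-5) + (1/5)·5 = 3/5
Highest expected payoff is 3/2, from W.

W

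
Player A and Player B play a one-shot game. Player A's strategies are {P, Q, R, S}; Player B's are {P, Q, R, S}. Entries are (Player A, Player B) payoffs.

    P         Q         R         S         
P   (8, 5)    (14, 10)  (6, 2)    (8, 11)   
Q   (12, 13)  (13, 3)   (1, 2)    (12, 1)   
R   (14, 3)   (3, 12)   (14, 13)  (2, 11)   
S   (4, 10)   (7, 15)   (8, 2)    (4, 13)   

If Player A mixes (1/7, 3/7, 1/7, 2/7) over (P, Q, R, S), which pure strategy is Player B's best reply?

Compute Player B's expected payoff from each pure strategy against the given mix.
P: (1/7)·5 + (3/7)·13 + (1/7)·3 + (2/7)·10 = 67/7
Q: (1/7)·10 + (3/7)·3 + (1/7)·12 + (2/7)·15 = 61/7
R: (1/7)·2 + (3/7)·2 + (1/7)·13 + (2/7)·2 = 25/7
S: (1/7)·11 + (3/7)·1 + (1/7)·11 + (2/7)·13 = 51/7
Highest expected payoff is 67/7, from P.

P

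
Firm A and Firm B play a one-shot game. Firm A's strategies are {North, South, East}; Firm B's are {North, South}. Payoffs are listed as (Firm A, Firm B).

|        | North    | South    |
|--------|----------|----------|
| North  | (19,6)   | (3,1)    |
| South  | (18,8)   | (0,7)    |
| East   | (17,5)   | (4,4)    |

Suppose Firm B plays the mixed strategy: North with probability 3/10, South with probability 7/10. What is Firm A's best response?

East

Compute Firm A's expected payoff from each pure strategy against the given mix.
North: (3/10)·19 + (7/10)·3 = 39/5
South: (3/10)·18 + (7/10)·0 = 27/5
East: (3/10)·17 + (7/10)·4 = 79/10
Highest expected payoff is 79/10, from East.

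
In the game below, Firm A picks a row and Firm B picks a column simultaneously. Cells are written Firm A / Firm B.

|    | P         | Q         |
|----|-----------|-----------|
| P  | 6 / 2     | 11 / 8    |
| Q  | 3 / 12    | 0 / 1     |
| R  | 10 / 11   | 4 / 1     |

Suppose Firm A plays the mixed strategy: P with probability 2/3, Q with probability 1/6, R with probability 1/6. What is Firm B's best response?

Firm B's best reply maximizes expected payoff against the mix.
P: (2/3)·2 + (1/6)·12 + (1/6)·11 = 31/6
Q: (2/3)·8 + (1/6)·1 + (1/6)·1 = 17/3
Highest expected payoff is 17/3, from Q.

Q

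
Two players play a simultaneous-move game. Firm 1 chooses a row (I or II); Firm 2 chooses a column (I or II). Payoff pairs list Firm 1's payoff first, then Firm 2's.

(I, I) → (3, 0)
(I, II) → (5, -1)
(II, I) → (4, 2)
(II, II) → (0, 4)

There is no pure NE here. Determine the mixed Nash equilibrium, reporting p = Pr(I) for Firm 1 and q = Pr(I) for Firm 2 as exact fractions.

p = 2/3, q = 5/6

In a mixed NE each player is indifferent between their pure strategies, so the opponent's mix sets the indifference.
Firm 2 indifferent between I and II: p·0 + (1−p)·2 = p·(-1) + (1−p)·4 ⟹ 2 + (-2)p = 4 + (-5)p ⟹ p = 2/3.
Firm 1 indifferent between I and II: q·3 + (1−q)·5 = q·4 + (1−q)·0 ⟹ 5 + (-2)q = 0 + 4q ⟹ q = 5/6.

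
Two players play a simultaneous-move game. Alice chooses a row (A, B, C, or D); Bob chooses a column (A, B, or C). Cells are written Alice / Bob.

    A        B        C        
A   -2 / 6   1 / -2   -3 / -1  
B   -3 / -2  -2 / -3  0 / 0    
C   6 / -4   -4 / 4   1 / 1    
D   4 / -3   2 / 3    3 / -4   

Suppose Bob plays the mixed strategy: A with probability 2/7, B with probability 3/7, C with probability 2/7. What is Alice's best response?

Compute Alice's expected payoff from each pure strategy against the given mix.
A: (2/7)·(-2) + (3/7)·1 + (2/7)·(-3) = -1
B: (2/7)·(-3) + (3/7)·(-2) + (2/7)·0 = -12/7
C: (2/7)·6 + (3/7)·(-4) + (2/7)·1 = 2/7
D: (2/7)·4 + (3/7)·2 + (2/7)·3 = 20/7
Highest expected payoff is 20/7, from D.

D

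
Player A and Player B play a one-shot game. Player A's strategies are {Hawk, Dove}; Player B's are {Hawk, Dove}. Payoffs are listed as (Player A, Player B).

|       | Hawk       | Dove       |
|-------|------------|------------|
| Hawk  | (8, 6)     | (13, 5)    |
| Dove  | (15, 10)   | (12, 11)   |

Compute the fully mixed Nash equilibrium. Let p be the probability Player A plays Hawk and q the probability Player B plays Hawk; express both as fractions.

In a mixed NE each player is indifferent between their pure strategies, so the opponent's mix sets the indifference.
Player B indifferent between Hawk and Dove: p·6 + (1−p)·10 = p·5 + (1−p)·11 ⟹ 10 + (-4)p = 11 + (-6)p ⟹ p = 1/2.
Player A indifferent between Hawk and Dove: q·8 + (1−q)·13 = q·15 + (1−q)·12 ⟹ 13 + (-5)q = 12 + 3q ⟹ q = 1/8.

p = 1/2, q = 1/8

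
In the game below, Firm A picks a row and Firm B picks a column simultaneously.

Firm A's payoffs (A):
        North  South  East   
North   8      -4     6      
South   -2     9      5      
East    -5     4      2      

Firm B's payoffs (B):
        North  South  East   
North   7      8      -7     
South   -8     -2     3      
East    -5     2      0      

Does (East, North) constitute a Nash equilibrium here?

Holding Firm B at North: Firm A gets -5 from East but could get 8 by switching to North. Firm A has a profitable deviation.

No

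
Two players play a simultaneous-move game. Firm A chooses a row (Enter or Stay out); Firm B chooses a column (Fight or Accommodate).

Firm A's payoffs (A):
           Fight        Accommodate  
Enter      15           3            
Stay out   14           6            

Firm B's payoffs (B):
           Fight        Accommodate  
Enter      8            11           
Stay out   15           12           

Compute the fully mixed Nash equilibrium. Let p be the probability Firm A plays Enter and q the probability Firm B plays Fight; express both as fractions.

p = 1/2, q = 3/4

Each player's mixing probability is pinned down by making the *other* player indifferent.
Firm B indifferent between Fight and Accommodate: p·8 + (1−p)·15 = p·11 + (1−p)·12 ⟹ 15 + (-7)p = 12 + (-1)p ⟹ p = 1/2.
Firm A indifferent between Enter and Stay out: q·15 + (1−q)·3 = q·14 + (1−q)·6 ⟹ 3 + 12q = 6 + 8q ⟹ q = 3/4.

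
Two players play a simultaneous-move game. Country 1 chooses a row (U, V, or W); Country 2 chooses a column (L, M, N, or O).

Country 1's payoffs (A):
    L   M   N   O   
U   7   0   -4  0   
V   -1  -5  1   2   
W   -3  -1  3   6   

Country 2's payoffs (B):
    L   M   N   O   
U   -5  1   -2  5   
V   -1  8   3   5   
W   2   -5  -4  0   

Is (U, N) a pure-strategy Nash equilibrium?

Holding Country 2 at N: Country 1 gets -4 from U but could get 3 by switching to W. Country 1 has a profitable deviation.

No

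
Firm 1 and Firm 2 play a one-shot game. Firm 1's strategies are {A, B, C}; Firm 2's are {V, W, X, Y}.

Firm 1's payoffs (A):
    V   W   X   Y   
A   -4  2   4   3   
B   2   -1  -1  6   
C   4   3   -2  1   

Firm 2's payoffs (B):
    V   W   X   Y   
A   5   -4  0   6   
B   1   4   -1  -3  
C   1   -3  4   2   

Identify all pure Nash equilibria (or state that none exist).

There is no pure-strategy Nash equilibrium

A profile is a Nash equilibrium when each player is best-responding to the other.
Firm 1's best responses — vs V: C (payoff 4); vs W: C (payoff 3); vs X: A (payoff 4); vs Y: B (payoff 6).
Firm 2's best responses — vs A: Y (payoff 6); vs B: W (payoff 4); vs C: X (payoff 4).
No cell has both players best-responding. For instance, Firm 1's best reply to W is C, but against C Firm 2 prefers X over W.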